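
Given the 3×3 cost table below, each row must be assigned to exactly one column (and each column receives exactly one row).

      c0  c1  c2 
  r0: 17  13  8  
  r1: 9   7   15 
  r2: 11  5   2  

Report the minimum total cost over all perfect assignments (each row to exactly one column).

Minimum assignment cost: 22

optimal assignment: row0→col2 (cost 8), row1→col0 (cost 9), row2→col1 (cost 5)
total = 8 + 9 + 5 = 22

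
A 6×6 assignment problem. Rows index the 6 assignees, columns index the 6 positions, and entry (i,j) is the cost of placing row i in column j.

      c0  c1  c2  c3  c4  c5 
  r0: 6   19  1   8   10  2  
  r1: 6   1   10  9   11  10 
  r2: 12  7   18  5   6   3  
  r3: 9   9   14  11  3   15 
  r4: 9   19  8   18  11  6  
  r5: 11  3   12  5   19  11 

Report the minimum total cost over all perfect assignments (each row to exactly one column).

Minimum assignment cost: 22

optimal assignment: row0→col2 (cost 1), row1→col1 (cost 1), row2→col5 (cost 3), row3→col4 (cost 3), row4→col0 (cost 9), row5→col3 (cost 5)
total = 1 + 1 + 3 + 3 + 9 + 5 = 22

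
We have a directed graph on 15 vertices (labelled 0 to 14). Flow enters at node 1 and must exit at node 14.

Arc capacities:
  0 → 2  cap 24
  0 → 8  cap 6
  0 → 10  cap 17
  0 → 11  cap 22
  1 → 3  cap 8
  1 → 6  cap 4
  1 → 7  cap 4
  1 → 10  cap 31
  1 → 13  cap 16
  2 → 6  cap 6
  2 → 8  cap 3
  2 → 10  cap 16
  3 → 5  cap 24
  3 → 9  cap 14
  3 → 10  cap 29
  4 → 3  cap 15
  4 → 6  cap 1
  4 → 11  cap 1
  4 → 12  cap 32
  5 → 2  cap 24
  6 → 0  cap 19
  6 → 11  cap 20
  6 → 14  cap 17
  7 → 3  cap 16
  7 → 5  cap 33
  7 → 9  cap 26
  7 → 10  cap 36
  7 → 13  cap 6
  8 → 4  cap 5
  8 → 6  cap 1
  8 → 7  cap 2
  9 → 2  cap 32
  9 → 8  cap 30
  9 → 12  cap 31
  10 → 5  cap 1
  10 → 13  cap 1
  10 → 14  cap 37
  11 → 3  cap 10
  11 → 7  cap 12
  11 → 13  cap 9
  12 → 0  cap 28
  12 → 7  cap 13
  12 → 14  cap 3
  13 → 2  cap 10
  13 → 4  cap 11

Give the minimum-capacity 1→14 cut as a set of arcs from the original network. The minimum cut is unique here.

augment #1: 1→6→14 push 4
augment #2: 1→10→14 push 31
augment #3: 1→3→10→14 push 6
augment #4: 1→3→9→12→14 push 2
augment #5: 1→7→9→12→14 push 1
augment #6: 1→13→2→6→14 push 6
augment #7: 1→13→4→6→14 push 1
augment #8: 1→7→9→8→6→14 push 1
max flow = 52; residual-reachable set from 1 gives S-side
cut edges (S→T): {(1,6), (2,6), (4,6), (8,6), (10,14), (12,14)} total cap 52

Min-cut arcs: {(1,6), (2,6), (4,6), (8,6), (10,14), (12,14)} (total capacity 52)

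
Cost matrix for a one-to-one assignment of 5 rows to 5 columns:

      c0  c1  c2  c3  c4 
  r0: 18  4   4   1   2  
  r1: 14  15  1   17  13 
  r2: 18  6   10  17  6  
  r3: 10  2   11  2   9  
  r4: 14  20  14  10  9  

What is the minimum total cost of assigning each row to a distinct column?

optimal assignment: row0→col3 (cost 1), row1→col2 (cost 1), row2→col4 (cost 6), row3→col1 (cost 2), row4→col0 (cost 14)
total = 1 + 1 + 6 + 2 + 14 = 24

Minimum assignment cost: 24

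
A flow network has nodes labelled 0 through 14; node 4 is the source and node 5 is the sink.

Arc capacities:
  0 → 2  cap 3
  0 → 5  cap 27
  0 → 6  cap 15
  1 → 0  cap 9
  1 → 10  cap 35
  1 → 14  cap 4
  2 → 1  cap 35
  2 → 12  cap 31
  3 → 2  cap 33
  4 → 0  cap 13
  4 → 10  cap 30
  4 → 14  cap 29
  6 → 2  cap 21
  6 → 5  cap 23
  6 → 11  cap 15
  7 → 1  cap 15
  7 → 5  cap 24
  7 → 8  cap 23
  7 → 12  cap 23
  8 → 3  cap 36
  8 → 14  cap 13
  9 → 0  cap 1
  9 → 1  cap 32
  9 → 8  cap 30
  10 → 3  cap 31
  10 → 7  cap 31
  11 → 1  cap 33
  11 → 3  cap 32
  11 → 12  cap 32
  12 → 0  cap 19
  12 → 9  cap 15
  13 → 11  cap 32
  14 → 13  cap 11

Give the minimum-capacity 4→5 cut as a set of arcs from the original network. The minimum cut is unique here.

Min-cut arcs: {(4,0), (4,10), (14,13)} (total capacity 54)

augment #1: 4→0→5 push 13
augment #2: 4→10→7→5 push 24
augment #3: 4→10→7→1→0→5 push 6
augment #4: 4→14→13→11→1→0→5 push 3
augment #5: 4→14→13→11→12→0→5 push 5
augment #6: 4→14→13→11→12→0→6→5 push 3
max flow = 54; residual-reachable set from 4 gives S-side
cut edges (S→T): {(4,0), (4,10), (14,13)} total cap 54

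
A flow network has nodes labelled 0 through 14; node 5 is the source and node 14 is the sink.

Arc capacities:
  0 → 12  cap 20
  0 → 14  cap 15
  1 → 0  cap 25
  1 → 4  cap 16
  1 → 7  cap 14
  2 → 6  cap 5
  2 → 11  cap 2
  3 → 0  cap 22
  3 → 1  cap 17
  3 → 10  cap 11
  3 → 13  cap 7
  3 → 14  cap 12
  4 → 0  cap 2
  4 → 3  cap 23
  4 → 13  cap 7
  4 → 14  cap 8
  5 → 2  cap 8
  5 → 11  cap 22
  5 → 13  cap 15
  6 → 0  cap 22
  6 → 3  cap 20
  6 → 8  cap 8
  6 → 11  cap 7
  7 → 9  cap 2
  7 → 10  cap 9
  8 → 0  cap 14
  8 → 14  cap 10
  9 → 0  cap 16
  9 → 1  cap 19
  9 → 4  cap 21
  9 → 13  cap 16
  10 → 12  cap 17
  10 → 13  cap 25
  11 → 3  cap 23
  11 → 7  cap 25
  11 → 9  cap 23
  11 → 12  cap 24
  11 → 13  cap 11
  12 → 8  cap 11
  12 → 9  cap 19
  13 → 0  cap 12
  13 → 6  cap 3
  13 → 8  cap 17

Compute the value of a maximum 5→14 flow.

Maximum flow value: 44

augment #1: 5→11→3→14 bottleneck 12, total now 12
augment #2: 5→13→0→14 bottleneck 12, total now 24
augment #3: 5→13→8→14 bottleneck 3, total now 27
augment #4: 5→2→6→0→14 bottleneck 3, total now 30
augment #5: 5→2→6→8→14 bottleneck 2, total now 32
augment #6: 5→11→9→4→14 bottleneck 8, total now 40
augment #7: 5→11→12→8→14 bottleneck 2, total now 42
augment #8: 5→2→11→12→8→14 bottleneck 2, total now 44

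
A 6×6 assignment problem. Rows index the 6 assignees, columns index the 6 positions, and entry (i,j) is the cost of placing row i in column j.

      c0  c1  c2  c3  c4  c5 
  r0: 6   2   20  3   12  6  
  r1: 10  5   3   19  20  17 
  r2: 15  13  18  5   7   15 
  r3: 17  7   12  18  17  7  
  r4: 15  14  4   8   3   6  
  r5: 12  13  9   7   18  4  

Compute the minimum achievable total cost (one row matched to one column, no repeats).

optimal assignment: row0→col0 (cost 6), row1→col2 (cost 3), row2→col3 (cost 5), row3→col1 (cost 7), row4→col4 (cost 3), row5→col5 (cost 4)
total = 6 + 3 + 5 + 7 + 3 + 4 = 28

Minimum assignment cost: 28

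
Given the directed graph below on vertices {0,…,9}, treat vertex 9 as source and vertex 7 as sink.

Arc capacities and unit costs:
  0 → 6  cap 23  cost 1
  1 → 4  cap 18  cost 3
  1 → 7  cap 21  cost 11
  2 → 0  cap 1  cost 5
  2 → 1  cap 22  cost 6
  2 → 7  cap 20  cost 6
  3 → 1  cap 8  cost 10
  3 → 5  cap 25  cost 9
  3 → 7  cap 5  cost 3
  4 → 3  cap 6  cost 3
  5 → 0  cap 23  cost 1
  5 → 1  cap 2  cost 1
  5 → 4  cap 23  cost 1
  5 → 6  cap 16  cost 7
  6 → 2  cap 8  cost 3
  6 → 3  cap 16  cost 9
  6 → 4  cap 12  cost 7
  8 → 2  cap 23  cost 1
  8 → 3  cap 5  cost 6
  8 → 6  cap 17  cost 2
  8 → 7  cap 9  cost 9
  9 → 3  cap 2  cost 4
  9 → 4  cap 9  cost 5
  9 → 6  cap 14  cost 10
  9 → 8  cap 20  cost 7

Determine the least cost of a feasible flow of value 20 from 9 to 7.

Minimum cost for 20 units: 257

shortest-cost path #1: 9→3→7 push 2 @ unit cost 7 (adds 14)
shortest-cost path #2: 9→4→3→7 push 3 @ unit cost 11 (adds 33)
shortest-cost path #3: 9→8→2→7 push 15 @ unit cost 14 (adds 210)
total cost = 257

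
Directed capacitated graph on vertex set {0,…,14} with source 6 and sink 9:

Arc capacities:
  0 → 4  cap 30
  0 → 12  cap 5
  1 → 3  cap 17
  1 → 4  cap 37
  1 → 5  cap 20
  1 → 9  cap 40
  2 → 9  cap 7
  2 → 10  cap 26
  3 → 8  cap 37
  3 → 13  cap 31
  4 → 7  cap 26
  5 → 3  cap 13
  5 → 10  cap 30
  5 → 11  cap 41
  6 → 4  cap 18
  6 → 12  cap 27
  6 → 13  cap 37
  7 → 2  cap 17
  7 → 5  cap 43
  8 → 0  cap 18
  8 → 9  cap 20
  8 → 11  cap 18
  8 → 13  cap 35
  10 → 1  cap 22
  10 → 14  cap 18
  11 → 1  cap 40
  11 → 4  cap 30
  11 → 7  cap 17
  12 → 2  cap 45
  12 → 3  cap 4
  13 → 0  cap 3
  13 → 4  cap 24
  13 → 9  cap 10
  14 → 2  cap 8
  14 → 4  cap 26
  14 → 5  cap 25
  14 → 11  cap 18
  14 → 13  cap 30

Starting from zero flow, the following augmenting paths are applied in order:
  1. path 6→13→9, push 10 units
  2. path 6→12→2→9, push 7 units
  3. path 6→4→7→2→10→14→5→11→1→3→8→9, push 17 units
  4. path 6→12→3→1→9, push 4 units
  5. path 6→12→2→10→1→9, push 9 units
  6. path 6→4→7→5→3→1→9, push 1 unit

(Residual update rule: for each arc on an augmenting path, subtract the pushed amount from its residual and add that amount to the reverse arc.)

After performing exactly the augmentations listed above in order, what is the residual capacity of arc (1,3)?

after path 1 (6→13→9, push 10): res(1,3)=17
after path 2 (6→12→2→9, push 7): res(1,3)=17
after path 3 (6→4→7→2→10→14→5→11→1→3→8→9, push 17): res(1,3)=0
after path 4 (6→12→3→1→9, push 4): res(1,3)=4
after path 5 (6→12→2→10→1→9, push 9): res(1,3)=4
after path 6 (6→4→7→5→3→1→9, push 1): res(1,3)=5

Residual capacity of (1,3): 5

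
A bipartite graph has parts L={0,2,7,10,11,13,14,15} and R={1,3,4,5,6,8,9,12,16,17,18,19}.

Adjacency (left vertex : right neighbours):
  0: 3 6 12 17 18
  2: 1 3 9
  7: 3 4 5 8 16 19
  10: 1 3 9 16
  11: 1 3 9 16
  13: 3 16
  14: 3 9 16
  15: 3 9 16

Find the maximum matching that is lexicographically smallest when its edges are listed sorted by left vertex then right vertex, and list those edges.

|M| = 6 (so the lex-smallest maximum matching has 6 edges)
process left vertices in ascending order; for each, take the smallest-labelled available neighbour that still permits 6 edges overall, or leave it unmatched if none does
lex-smallest matching: {0-6, 2-1, 7-4, 10-3, 11-9, 13-16}

Lex-smallest maximum matching: {(0,6), (2,1), (7,4), (10,3), (11,9), (13,16)}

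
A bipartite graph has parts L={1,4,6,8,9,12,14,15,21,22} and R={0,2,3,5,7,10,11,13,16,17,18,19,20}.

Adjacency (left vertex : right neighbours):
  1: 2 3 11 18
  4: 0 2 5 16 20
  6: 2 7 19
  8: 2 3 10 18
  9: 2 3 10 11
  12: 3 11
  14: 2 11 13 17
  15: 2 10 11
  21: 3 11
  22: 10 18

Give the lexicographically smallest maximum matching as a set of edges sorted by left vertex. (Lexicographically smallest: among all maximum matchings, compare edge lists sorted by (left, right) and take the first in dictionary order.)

|M| = 8 (so the lex-smallest maximum matching has 8 edges)
process left vertices in ascending order; for each, take the smallest-labelled available neighbour that still permits 8 edges overall, or leave it unmatched if none does
lex-smallest matching: {1-2, 4-0, 6-7, 8-3, 9-10, 12-11, 14-13, 22-18}

Lex-smallest maximum matching: {(1,2), (4,0), (6,7), (8,3), (9,10), (12,11), (14,13), (22,18)}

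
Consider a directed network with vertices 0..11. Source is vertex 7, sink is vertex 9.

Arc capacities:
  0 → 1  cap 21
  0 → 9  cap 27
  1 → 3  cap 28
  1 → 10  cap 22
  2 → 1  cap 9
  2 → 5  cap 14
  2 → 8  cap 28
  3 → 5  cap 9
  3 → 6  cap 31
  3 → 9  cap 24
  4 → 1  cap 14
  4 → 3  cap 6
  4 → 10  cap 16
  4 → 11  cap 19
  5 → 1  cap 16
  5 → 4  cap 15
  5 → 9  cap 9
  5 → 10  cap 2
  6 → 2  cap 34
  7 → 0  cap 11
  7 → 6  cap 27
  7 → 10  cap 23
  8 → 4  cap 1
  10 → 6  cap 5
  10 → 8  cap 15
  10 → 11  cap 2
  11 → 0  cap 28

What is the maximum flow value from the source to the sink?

Maximum flow value: 37

augment #1: 7→0→9 bottleneck 11, total now 11
augment #2: 7→6→2→5→9 bottleneck 9, total now 20
augment #3: 7→10→11→0→9 bottleneck 2, total now 22
augment #4: 7→6→2→1→3→9 bottleneck 9, total now 31
augment #5: 7→10→8→4→3→9 bottleneck 1, total now 32
augment #6: 7→6→2→5→1→3→9 bottleneck 5, total now 37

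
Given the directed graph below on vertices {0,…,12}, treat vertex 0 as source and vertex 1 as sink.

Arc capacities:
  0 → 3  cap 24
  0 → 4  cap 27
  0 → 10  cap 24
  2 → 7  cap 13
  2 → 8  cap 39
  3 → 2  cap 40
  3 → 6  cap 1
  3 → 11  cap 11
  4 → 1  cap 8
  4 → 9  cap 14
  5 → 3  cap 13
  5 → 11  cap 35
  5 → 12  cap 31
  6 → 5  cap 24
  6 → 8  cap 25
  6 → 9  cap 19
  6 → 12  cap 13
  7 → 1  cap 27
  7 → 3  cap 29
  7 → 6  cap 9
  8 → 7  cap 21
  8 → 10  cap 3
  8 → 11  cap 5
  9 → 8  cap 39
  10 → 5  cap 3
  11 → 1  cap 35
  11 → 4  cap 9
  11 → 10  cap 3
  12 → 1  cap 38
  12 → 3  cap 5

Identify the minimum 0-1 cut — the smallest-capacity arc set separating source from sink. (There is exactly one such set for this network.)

Min-cut arcs: {(0,3), (4,1), (4,9), (10,5)} (total capacity 49)

augment #1: 0→4→1 push 8
augment #2: 0→3→11→1 push 11
augment #3: 0→3→2→7→1 push 13
augment #4: 0→10→5→11→1 push 3
augment #5: 0→4→9→8→7→1 push 14
max flow = 49; residual-reachable set from 0 gives S-side
cut edges (S→T): {(0,3), (4,1), (4,9), (10,5)} total cap 49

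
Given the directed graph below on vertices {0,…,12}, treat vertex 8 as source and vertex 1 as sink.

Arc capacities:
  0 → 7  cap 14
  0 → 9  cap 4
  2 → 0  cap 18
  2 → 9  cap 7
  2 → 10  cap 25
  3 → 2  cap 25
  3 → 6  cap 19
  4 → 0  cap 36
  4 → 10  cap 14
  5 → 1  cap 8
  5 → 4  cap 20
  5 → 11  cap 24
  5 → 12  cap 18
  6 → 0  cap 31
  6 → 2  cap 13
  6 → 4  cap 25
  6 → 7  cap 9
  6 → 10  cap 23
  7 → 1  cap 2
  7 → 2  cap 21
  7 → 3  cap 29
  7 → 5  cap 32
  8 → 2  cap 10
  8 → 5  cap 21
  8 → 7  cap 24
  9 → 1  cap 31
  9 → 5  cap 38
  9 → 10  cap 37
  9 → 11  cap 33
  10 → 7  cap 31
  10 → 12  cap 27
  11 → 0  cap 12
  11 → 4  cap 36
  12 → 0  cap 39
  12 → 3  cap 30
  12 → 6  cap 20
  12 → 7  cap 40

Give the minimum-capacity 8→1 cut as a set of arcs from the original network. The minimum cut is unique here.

augment #1: 8→5→1 push 8
augment #2: 8→7→1 push 2
augment #3: 8→2→9→1 push 7
augment #4: 8→2→0→9→1 push 3
augment #5: 8→5→4→0→9→1 push 1
max flow = 21; residual-reachable set from 8 gives S-side
cut edges (S→T): {(0,9), (2,9), (5,1), (7,1)} total cap 21

Min-cut arcs: {(0,9), (2,9), (5,1), (7,1)} (total capacity 21)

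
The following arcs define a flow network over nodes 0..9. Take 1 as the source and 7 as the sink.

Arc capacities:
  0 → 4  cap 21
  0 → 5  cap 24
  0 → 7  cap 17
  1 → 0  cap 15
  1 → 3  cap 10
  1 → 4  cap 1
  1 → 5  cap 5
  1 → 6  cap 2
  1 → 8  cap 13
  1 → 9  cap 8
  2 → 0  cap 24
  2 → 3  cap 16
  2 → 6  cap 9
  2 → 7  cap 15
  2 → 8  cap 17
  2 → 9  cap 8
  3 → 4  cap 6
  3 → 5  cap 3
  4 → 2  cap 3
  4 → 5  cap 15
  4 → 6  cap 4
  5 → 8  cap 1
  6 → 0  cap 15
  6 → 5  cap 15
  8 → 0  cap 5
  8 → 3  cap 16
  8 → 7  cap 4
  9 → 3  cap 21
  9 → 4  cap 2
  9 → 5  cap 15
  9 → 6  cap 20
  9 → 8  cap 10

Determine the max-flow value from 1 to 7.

augment #1: 1→0→7 bottleneck 15, total now 15
augment #2: 1→8→7 bottleneck 4, total now 19
augment #3: 1→4→2→7 bottleneck 1, total now 20
augment #4: 1→6→0→7 bottleneck 2, total now 22
augment #5: 1→3→4→2→7 bottleneck 2, total now 24

Maximum flow value: 24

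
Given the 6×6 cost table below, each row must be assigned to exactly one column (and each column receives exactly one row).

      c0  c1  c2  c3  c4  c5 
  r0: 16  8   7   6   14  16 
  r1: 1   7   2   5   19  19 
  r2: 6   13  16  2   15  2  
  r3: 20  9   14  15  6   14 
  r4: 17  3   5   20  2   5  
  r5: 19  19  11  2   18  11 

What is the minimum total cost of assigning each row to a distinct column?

Minimum assignment cost: 21

optimal assignment: row0→col2 (cost 7), row1→col0 (cost 1), row2→col5 (cost 2), row3→col4 (cost 6), row4→col1 (cost 3), row5→col3 (cost 2)
total = 7 + 1 + 2 + 6 + 3 + 2 = 21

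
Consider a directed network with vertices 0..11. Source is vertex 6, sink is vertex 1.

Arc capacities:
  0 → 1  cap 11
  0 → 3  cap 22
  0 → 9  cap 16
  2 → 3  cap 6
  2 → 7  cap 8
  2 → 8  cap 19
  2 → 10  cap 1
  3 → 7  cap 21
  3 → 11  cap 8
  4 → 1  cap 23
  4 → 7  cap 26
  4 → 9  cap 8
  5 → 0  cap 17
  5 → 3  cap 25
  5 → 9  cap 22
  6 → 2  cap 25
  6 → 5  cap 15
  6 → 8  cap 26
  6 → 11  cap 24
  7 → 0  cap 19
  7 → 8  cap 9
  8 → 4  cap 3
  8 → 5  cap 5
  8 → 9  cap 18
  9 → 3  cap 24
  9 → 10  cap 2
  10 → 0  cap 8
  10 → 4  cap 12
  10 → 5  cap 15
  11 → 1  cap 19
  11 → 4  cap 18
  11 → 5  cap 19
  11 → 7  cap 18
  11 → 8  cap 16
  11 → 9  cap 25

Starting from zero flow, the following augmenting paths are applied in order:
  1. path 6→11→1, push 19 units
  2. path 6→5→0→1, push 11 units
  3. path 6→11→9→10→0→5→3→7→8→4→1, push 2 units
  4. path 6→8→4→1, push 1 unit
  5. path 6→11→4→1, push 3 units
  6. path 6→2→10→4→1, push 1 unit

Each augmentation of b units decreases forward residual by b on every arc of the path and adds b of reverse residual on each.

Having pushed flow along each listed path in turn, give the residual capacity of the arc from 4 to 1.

Residual capacity of (4,1): 16

after path 1 (6→11→1, push 19): res(4,1)=23
after path 2 (6→5→0→1, push 11): res(4,1)=23
after path 3 (6→11→9→10→0→5→3→7→8→4→1, push 2): res(4,1)=21
after path 4 (6→8→4→1, push 1): res(4,1)=20
after path 5 (6→11→4→1, push 3): res(4,1)=17
after path 6 (6→2→10→4→1, push 1): res(4,1)=16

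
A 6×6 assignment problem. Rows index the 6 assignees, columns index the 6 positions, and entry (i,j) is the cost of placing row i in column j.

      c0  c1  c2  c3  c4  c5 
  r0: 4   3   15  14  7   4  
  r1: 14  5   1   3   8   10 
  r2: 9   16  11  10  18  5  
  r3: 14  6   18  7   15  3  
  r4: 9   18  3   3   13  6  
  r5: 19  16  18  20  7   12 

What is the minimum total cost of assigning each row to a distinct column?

one of 2 optimal assignments: row0→col0 (cost 4), row1→col2 (cost 1), row2→col5 (cost 5), row3→col1 (cost 6), row4→col3 (cost 3), row5→col4 (cost 7)
total = 4 + 1 + 5 + 6 + 3 + 7 = 26

Minimum assignment cost: 26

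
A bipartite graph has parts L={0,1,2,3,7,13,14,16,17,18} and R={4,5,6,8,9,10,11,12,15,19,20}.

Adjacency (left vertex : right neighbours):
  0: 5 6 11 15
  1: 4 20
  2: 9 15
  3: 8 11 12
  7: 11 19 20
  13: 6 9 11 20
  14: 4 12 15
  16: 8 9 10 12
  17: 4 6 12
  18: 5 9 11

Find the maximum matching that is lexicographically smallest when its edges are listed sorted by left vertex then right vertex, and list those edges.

Lex-smallest maximum matching: {(0,5), (1,4), (2,9), (3,8), (7,19), (13,6), (14,15), (16,10), (17,12), (18,11)}

|M| = 10 (so the lex-smallest maximum matching has 10 edges)
process left vertices in ascending order; for each, take the smallest-labelled available neighbour that still permits 10 edges overall, or leave it unmatched if none does
lex-smallest matching: {0-5, 1-4, 2-9, 3-8, 7-19, 13-6, 14-15, 16-10, 17-12, 18-11}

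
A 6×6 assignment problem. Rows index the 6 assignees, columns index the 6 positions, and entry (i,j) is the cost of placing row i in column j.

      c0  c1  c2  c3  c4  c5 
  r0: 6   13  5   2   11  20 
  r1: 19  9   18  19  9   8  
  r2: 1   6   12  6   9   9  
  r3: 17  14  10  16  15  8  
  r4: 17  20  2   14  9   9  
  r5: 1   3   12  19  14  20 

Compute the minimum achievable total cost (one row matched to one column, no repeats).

optimal assignment: row0→col3 (cost 2), row1→col4 (cost 9), row2→col0 (cost 1), row3→col5 (cost 8), row4→col2 (cost 2), row5→col1 (cost 3)
total = 2 + 9 + 1 + 8 + 2 + 3 = 25

Minimum assignment cost: 25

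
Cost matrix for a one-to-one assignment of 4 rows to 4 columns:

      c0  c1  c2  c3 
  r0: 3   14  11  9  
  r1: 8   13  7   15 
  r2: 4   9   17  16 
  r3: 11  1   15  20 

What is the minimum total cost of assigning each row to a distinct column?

optimal assignment: row0→col3 (cost 9), row1→col2 (cost 7), row2→col0 (cost 4), row3→col1 (cost 1)
total = 9 + 7 + 4 + 1 = 21

Minimum assignment cost: 21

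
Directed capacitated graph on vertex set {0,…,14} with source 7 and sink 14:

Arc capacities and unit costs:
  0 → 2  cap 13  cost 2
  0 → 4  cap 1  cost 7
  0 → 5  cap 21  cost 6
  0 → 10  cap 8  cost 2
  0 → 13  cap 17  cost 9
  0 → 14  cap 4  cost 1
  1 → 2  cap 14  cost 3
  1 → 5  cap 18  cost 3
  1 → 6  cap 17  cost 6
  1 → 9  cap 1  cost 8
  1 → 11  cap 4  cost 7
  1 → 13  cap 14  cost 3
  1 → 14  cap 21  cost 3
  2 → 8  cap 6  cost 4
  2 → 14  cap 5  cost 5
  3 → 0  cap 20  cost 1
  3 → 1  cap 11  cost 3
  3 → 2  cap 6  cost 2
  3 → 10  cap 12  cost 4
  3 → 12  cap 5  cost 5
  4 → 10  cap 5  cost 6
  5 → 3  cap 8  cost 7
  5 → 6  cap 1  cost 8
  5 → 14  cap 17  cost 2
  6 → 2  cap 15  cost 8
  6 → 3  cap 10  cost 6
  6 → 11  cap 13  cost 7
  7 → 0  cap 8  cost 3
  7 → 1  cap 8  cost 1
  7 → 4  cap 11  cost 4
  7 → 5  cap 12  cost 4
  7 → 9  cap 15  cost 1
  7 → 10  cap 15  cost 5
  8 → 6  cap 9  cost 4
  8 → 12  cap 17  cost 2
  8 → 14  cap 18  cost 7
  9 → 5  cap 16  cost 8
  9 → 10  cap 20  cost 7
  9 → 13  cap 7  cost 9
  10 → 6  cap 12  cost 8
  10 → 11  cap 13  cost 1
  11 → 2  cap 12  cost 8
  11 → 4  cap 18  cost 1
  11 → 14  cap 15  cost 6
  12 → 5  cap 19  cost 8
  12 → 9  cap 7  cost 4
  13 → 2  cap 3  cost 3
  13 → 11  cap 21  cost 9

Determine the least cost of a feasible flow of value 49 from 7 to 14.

shortest-cost path #1: 7→0→14 push 4 @ unit cost 4 (adds 16)
shortest-cost path #2: 7→1→14 push 8 @ unit cost 4 (adds 32)
shortest-cost path #3: 7→5→14 push 12 @ unit cost 6 (adds 72)
shortest-cost path #4: 7→0→2→14 push 4 @ unit cost 10 (adds 40)
shortest-cost path #5: 7→9→5→14 push 5 @ unit cost 11 (adds 55)
shortest-cost path #6: 7→10→11→14 push 13 @ unit cost 12 (adds 156)
shortest-cost path #7: 7→9→13→2→14 push 1 @ unit cost 18 (adds 18)
shortest-cost path #8: 7→9→5→3→1→14 push 2 @ unit cost 22 (adds 44)
total cost = 433

Minimum cost for 49 units: 433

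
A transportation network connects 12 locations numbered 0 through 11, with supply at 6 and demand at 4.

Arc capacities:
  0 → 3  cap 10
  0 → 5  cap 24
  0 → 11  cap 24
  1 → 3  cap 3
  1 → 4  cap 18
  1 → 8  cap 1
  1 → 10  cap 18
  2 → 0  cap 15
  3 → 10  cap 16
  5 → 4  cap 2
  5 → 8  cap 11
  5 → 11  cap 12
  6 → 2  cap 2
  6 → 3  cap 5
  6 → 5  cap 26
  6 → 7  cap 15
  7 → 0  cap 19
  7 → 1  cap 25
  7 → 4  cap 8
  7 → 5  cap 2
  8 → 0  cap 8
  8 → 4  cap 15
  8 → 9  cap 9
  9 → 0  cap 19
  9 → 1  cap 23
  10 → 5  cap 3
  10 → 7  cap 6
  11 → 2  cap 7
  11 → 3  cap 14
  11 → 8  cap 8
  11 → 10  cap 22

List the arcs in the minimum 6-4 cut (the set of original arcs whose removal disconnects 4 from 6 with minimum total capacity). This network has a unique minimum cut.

augment #1: 6→5→4 push 2
augment #2: 6→7→4 push 8
augment #3: 6→5→8→4 push 11
augment #4: 6→7→1→4 push 7
augment #5: 6→5→11→8→4 push 4
augment #6: 6→3→10→7→1→4 push 5
augment #7: 6→5→11→8→9→1→4 push 4
augment #8: 6→5→11→10→7→1→4 push 1
max flow = 42; residual-reachable set from 6 gives S-side
cut edges (S→T): {(5,4), (5,8), (6,7), (10,7), (11,8)} total cap 42

Min-cut arcs: {(5,4), (5,8), (6,7), (10,7), (11,8)} (total capacity 42)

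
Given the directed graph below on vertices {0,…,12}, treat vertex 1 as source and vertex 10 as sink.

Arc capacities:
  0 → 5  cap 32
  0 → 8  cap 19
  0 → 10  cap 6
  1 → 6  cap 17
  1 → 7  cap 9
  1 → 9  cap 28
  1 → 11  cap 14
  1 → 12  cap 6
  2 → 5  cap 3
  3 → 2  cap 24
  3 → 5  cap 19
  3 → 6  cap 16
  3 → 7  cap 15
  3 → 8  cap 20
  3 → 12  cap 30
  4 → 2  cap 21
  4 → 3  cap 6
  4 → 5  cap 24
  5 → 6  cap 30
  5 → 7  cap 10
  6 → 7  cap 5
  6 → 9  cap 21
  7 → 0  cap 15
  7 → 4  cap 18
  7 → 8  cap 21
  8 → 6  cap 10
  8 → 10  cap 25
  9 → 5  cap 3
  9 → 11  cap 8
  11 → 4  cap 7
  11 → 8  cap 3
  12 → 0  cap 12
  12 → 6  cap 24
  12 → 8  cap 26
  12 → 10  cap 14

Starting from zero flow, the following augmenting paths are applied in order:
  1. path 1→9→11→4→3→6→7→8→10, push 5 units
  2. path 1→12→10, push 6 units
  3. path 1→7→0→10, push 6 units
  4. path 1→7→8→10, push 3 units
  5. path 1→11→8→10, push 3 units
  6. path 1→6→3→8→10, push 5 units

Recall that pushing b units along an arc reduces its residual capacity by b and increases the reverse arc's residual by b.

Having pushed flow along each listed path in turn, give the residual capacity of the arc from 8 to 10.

after path 1 (1→9→11→4→3→6→7→8→10, push 5): res(8,10)=20
after path 2 (1→12→10, push 6): res(8,10)=20
after path 3 (1→7→0→10, push 6): res(8,10)=20
after path 4 (1→7→8→10, push 3): res(8,10)=17
after path 5 (1→11→8→10, push 3): res(8,10)=14
after path 6 (1→6→3→8→10, push 5): res(8,10)=9

Residual capacity of (8,10): 9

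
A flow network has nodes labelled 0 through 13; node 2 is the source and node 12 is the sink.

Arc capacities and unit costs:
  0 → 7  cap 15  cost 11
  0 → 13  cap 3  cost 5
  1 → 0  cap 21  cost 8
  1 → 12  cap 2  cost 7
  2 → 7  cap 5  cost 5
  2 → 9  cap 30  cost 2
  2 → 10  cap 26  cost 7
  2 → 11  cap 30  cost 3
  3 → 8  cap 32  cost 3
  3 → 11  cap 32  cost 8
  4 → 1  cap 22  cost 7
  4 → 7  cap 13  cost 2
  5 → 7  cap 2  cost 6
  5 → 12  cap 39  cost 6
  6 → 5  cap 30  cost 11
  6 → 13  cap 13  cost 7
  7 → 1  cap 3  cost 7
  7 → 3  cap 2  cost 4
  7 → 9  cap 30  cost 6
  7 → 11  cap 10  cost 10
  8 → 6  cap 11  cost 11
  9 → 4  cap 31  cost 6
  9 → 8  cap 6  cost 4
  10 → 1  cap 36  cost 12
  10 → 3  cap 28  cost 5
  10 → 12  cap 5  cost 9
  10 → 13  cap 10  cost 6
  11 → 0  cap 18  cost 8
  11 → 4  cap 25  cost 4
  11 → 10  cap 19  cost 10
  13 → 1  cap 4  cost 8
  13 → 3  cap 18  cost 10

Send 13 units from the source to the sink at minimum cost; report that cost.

Minimum cost for 13 units: 322

shortest-cost path #1: 2→10→12 push 5 @ unit cost 16 (adds 80)
shortest-cost path #2: 2→7→1→12 push 2 @ unit cost 19 (adds 38)
shortest-cost path #3: 2→9→8→6→5→12 push 6 @ unit cost 34 (adds 204)
total cost = 322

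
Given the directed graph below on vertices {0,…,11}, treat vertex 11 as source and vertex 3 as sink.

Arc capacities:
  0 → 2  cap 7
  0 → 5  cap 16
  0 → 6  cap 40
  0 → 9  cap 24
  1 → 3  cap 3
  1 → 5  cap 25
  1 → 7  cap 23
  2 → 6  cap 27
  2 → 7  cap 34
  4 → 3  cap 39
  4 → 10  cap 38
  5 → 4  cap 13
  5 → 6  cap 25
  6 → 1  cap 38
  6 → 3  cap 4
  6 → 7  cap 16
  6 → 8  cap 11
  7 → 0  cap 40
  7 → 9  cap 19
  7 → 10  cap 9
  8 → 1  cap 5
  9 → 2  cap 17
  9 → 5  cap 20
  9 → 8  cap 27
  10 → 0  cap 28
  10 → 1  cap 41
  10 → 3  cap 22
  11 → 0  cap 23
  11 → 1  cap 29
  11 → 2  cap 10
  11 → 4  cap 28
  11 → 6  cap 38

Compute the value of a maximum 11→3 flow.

Maximum flow value: 57

augment #1: 11→1→3 bottleneck 3, total now 3
augment #2: 11→4→3 bottleneck 28, total now 31
augment #3: 11→6→3 bottleneck 4, total now 35
augment #4: 11→0→5→4→3 bottleneck 11, total now 46
augment #5: 11→1→7→10→3 bottleneck 9, total now 55
augment #6: 11→0→5→4→10→3 bottleneck 2, total now 57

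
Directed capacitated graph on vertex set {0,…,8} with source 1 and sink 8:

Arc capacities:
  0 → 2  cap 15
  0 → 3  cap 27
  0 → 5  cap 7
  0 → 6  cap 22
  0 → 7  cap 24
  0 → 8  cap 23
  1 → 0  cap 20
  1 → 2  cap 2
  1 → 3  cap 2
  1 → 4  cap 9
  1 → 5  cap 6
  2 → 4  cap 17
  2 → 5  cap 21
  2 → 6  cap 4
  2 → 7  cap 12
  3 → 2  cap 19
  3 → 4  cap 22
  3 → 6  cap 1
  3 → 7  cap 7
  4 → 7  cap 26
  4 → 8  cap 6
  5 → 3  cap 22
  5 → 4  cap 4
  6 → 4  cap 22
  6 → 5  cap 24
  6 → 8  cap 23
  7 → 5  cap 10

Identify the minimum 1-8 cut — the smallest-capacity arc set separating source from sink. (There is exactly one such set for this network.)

Min-cut arcs: {(1,0), (2,6), (3,6), (4,8)} (total capacity 31)

augment #1: 1→0→8 push 20
augment #2: 1→4→8 push 6
augment #3: 1→2→6→8 push 2
augment #4: 1→3→6→8 push 1
augment #5: 1→3→2→6→8 push 1
augment #6: 1→5→3→2→6→8 push 1
max flow = 31; residual-reachable set from 1 gives S-side
cut edges (S→T): {(1,0), (2,6), (3,6), (4,8)} total cap 31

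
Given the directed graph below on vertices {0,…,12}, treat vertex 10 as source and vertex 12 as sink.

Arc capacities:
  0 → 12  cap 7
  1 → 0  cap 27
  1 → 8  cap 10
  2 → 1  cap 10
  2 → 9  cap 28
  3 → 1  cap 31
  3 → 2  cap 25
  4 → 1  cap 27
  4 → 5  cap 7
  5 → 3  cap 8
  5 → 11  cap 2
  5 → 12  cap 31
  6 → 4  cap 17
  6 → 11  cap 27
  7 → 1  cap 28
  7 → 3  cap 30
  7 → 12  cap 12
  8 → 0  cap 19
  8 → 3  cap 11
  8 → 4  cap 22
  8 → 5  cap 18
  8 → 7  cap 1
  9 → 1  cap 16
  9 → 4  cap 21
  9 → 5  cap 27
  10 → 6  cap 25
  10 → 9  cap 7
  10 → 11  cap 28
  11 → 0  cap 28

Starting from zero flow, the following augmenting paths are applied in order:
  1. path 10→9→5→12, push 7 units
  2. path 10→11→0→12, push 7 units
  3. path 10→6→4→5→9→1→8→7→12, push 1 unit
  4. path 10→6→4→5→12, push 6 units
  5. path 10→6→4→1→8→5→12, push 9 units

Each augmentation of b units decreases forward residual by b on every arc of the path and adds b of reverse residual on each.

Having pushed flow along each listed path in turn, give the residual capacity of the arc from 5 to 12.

after path 1 (10→9→5→12, push 7): res(5,12)=24
after path 2 (10→11→0→12, push 7): res(5,12)=24
after path 3 (10→6→4→5→9→1→8→7→12, push 1): res(5,12)=24
after path 4 (10→6→4→5→12, push 6): res(5,12)=18
after path 5 (10→6→4→1→8→5→12, push 9): res(5,12)=9

Residual capacity of (5,12): 9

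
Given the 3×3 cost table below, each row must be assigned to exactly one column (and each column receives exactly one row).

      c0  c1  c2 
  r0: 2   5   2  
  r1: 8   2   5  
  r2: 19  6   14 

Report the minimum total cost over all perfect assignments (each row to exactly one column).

Minimum assignment cost: 13

optimal assignment: row0→col0 (cost 2), row1→col2 (cost 5), row2→col1 (cost 6)
total = 2 + 5 + 6 = 13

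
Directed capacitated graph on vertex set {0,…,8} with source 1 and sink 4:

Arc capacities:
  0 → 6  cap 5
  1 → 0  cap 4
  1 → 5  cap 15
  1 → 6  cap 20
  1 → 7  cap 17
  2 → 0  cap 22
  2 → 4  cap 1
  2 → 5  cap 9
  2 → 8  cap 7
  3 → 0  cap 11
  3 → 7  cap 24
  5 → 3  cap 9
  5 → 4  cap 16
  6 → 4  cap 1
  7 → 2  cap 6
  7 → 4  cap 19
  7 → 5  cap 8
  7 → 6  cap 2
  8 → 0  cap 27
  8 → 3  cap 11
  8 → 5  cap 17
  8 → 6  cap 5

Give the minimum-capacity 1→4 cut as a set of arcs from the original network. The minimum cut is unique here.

augment #1: 1→5→4 push 15
augment #2: 1→6→4 push 1
augment #3: 1→7→4 push 17
max flow = 33; residual-reachable set from 1 gives S-side
cut edges (S→T): {(1,5), (1,7), (6,4)} total cap 33

Min-cut arcs: {(1,5), (1,7), (6,4)} (total capacity 33)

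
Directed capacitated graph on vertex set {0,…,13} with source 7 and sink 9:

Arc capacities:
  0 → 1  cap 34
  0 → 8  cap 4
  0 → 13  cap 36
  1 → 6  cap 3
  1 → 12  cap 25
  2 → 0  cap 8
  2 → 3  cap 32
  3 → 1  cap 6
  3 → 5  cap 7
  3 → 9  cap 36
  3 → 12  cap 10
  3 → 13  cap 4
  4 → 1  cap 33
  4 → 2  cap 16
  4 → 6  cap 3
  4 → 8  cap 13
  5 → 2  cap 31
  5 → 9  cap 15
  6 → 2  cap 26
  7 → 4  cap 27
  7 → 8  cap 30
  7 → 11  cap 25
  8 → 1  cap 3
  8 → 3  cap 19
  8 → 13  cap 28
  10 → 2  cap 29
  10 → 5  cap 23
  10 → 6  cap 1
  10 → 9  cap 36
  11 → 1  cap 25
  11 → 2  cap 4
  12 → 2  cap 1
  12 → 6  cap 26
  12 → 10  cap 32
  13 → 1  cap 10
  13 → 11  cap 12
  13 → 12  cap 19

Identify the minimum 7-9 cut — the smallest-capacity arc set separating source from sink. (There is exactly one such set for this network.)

augment #1: 7→8→3→9 push 19
augment #2: 7→4→2→3→9 push 16
augment #3: 7→11→2→3→9 push 1
augment #4: 7→4→1→12→10→9 push 11
augment #5: 7→8→1→12→10→9 push 3
augment #6: 7→8→13→12→10→9 push 8
augment #7: 7→11→1→12→10→9 push 10
augment #8: 7→11→2→3→5→9 push 3
augment #9: 7→11→1→6→2→3→5→9 push 3
augment #10: 7→11→1→12→2→3→5→9 push 1
max flow = 75; residual-reachable set from 7 gives S-side
cut edges (S→T): {(3,5), (3,9), (12,10)} total cap 75

Min-cut arcs: {(3,5), (3,9), (12,10)} (total capacity 75)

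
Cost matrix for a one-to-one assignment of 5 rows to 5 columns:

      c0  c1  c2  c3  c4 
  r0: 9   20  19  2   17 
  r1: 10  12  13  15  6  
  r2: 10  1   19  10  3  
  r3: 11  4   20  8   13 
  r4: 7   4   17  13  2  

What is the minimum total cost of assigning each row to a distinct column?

one of 2 optimal assignments: row0→col3 (cost 2), row1→col2 (cost 13), row2→col1 (cost 1), row3→col0 (cost 11), row4→col4 (cost 2)
total = 2 + 13 + 1 + 11 + 2 = 29

Minimum assignment cost: 29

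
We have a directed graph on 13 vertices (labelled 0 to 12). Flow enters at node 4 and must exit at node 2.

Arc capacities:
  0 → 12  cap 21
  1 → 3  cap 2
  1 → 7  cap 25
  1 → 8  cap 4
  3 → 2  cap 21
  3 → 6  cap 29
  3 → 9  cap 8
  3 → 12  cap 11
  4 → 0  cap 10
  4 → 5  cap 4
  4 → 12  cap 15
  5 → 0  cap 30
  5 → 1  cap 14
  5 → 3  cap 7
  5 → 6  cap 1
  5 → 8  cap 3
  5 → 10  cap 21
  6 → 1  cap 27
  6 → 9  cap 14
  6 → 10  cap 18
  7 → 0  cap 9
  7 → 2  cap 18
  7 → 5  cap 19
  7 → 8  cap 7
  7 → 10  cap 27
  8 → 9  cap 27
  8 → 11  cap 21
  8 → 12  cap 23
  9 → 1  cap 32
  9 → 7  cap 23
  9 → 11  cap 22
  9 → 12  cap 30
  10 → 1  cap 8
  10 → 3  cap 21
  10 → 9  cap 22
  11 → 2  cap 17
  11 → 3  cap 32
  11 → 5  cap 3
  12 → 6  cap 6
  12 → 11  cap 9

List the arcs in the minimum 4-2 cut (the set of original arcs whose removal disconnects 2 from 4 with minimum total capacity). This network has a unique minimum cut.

Min-cut arcs: {(4,5), (12,6), (12,11)} (total capacity 19)

augment #1: 4→5→3→2 push 4
augment #2: 4→12→11→2 push 9
augment #3: 4→12→6→1→3→2 push 2
augment #4: 4→12→6→1→7→2 push 4
max flow = 19; residual-reachable set from 4 gives S-side
cut edges (S→T): {(4,5), (12,6), (12,11)} total cap 19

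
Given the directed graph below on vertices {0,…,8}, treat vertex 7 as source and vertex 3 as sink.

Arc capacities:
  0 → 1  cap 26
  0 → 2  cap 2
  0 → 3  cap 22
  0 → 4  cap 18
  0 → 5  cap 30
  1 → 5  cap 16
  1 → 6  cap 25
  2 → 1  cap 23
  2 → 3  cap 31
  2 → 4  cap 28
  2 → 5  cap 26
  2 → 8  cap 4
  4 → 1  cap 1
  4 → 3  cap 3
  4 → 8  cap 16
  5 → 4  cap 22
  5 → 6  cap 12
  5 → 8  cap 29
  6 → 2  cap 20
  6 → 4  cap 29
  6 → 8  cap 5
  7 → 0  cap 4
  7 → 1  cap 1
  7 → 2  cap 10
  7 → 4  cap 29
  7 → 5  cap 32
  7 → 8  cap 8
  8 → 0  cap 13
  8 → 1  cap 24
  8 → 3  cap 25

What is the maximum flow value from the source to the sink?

augment #1: 7→0→3 bottleneck 4, total now 4
augment #2: 7→2→3 bottleneck 10, total now 14
augment #3: 7→4→3 bottleneck 3, total now 17
augment #4: 7→8→3 bottleneck 8, total now 25
augment #5: 7→4→8→3 bottleneck 16, total now 41
augment #6: 7→5→8→3 bottleneck 1, total now 42
augment #7: 7→1→6→2→3 bottleneck 1, total now 43
augment #8: 7→5→6→2→3 bottleneck 12, total now 55
augment #9: 7→5→8→0→3 bottleneck 13, total now 68
augment #10: 7→4→1→6→2→3 bottleneck 1, total now 69
augment #11: 7→5→8→1→6→2→3 bottleneck 6, total now 75

Maximum flow value: 75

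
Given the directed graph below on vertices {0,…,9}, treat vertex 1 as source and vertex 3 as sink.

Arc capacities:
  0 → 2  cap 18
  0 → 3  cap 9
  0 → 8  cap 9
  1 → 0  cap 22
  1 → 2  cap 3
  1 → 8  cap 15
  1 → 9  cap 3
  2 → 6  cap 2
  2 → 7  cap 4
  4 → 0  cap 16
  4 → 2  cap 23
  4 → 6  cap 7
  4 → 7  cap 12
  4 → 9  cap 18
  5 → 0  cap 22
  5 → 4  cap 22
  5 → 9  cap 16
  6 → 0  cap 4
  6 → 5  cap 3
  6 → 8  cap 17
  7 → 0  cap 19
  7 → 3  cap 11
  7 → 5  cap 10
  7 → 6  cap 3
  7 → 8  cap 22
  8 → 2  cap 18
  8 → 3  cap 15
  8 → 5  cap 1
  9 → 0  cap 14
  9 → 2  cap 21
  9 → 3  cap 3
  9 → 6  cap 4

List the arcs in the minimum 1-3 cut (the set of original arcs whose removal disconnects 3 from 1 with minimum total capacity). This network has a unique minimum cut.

Min-cut arcs: {(0,3), (1,9), (2,6), (2,7), (8,3), (8,5)} (total capacity 34)

augment #1: 1→0→3 push 9
augment #2: 1→8→3 push 15
augment #3: 1→9→3 push 3
augment #4: 1→2→7→3 push 3
augment #5: 1→0→2→7→3 push 1
augment #6: 1→0→8→5→4→7→3 push 1
augment #7: 1→0→2→6→5→4→7→3 push 2
max flow = 34; residual-reachable set from 1 gives S-side
cut edges (S→T): {(0,3), (1,9), (2,6), (2,7), (8,3), (8,5)} total cap 34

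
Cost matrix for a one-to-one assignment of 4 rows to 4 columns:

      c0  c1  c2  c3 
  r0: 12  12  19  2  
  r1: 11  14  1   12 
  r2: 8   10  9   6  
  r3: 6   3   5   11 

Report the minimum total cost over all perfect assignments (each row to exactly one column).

Minimum assignment cost: 14

optimal assignment: row0→col3 (cost 2), row1→col2 (cost 1), row2→col0 (cost 8), row3→col1 (cost 3)
total = 2 + 1 + 8 + 3 = 14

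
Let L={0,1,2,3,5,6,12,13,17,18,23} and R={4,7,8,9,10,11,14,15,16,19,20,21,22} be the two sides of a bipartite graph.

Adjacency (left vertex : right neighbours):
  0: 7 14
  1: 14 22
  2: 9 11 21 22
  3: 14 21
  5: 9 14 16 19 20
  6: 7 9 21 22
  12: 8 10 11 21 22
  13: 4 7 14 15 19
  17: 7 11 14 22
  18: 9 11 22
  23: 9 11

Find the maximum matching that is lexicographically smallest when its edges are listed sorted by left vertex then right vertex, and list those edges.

Lex-smallest maximum matching: {(0,7), (1,14), (2,9), (3,21), (5,16), (6,22), (12,8), (13,4), (17,11)}

|M| = 9 (so the lex-smallest maximum matching has 9 edges)
process left vertices in ascending order; for each, take the smallest-labelled available neighbour that still permits 9 edges overall, or leave it unmatched if none does
lex-smallest matching: {0-7, 1-14, 2-9, 3-21, 5-16, 6-22, 12-8, 13-4, 17-11}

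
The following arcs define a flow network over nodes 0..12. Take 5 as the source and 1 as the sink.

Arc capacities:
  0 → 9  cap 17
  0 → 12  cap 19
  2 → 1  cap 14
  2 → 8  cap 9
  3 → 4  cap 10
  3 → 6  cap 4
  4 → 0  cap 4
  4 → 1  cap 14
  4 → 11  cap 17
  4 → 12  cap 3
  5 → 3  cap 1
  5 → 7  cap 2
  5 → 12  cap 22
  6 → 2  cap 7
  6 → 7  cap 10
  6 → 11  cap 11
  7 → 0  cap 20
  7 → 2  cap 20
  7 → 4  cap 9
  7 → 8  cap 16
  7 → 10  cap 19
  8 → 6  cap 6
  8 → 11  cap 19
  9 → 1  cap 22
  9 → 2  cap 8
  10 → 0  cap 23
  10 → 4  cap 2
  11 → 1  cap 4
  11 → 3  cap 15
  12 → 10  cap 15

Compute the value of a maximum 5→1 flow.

augment #1: 5→3→4→1 bottleneck 1, total now 1
augment #2: 5→7→2→1 bottleneck 2, total now 3
augment #3: 5→12→10→4→1 bottleneck 2, total now 5
augment #4: 5→12→10→0→9→1 bottleneck 13, total now 18

Maximum flow value: 18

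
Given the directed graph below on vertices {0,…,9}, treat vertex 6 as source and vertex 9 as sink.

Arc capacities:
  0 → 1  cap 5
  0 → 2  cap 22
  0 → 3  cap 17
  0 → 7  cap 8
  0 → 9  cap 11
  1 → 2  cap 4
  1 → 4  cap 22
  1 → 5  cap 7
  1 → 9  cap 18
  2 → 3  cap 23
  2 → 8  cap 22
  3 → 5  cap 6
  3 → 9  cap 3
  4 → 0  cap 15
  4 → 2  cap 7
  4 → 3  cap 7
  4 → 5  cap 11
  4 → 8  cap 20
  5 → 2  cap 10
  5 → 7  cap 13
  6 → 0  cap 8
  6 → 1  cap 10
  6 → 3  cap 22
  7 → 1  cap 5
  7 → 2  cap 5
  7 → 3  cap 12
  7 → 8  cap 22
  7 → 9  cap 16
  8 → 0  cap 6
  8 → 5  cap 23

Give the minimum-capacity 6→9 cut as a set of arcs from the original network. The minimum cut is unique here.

Min-cut arcs: {(3,5), (3,9), (6,0), (6,1)} (total capacity 27)

augment #1: 6→0→9 push 8
augment #2: 6→1→9 push 10
augment #3: 6→3→9 push 3
augment #4: 6→3→5→7→9 push 6
max flow = 27; residual-reachable set from 6 gives S-side
cut edges (S→T): {(3,5), (3,9), (6,0), (6,1)} total cap 27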